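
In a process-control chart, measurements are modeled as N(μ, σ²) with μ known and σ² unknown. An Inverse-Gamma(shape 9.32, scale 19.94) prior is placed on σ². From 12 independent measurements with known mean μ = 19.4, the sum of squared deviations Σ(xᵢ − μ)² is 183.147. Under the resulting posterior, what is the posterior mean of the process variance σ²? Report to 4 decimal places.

With known mean μ and an Inverse-Gamma(α, β) prior on σ², the Normal likelihood is conjugate: posterior is Inv-Gamma(α + n/2, β + Σ(xᵢ−μ)²/2).
Posterior: Inv-Gamma(9.32 + 12/2, 19.94 + 183.147/2) = Inv-Gamma(15.32, 111.5135).
E[σ²|data] = β/(α−1) = 111.5135/14.32 = 7.7873.

7.7873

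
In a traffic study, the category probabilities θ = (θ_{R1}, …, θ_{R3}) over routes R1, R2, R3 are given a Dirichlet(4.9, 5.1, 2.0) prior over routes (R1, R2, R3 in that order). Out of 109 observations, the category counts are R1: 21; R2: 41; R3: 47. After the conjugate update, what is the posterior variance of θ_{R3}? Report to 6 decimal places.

The Dirichlet prior is conjugate to the Multinomial likelihood: each posterior αⱼ = prior αⱼ + observed count nⱼ.
Posterior concentration: (25.9, 46.1, 49.0), total = 121.0.
Var[θ_j] = α_j(Σα−α_j)/((Σα)²(Σα+1)) = 49.0·72.0/(121.0²·122.0) = 0.001975.

0.001975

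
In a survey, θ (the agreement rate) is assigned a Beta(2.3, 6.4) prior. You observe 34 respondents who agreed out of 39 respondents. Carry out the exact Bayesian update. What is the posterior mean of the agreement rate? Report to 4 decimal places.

The Beta prior is conjugate to a Binomial/Bernoulli likelihood; the update adds successes to α and failures to β.
Posterior: Beta(α+k, β+n−k) = Beta(2.3+34, 6.4+5) = Beta(36.3, 11.4).
Posterior mean = α/(α+β) = 36.3/47.7 = 0.7610.

0.7610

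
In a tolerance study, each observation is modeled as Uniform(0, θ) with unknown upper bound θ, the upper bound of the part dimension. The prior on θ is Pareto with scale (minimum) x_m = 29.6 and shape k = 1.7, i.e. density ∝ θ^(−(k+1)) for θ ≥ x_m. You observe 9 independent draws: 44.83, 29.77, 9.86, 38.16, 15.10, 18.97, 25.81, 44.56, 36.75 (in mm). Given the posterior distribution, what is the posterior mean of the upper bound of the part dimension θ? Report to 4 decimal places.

A Pareto(scale x_m, shape k) prior on the upper bound θ of Uniform(0, θ) is conjugate: posterior is Pareto(max(x_m, max xᵢ), k + n).
Sample maximum = 44.83; prior scale x_m = 29.6 → posterior scale = max = 44.83.
Posterior shape = 1.7 + 9 = 10.7.
E[θ|data] = k·x_m/(k−1) = 10.7·44.83/9.7 = 49.4516.

49.4516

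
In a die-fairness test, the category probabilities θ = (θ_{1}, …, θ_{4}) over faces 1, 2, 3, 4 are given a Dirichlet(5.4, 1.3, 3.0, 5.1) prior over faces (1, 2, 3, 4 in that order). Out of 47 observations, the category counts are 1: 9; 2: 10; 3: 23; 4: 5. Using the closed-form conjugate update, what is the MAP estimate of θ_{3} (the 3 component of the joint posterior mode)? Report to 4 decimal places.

0.4325

The Dirichlet prior is conjugate to the Multinomial likelihood: each posterior αⱼ = prior αⱼ + observed count nⱼ.
Posterior concentration: (14.4, 11.3, 26.0, 10.1), total = 61.8.
Joint mode component: (α_{3}−1)/(Σα−K) = 25.0/57.8 = 0.4325.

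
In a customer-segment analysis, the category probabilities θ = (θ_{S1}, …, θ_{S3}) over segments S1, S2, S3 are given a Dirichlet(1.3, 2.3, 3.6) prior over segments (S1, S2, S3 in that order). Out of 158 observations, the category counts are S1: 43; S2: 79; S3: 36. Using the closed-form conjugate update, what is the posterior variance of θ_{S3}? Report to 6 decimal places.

The Dirichlet prior is conjugate to the Multinomial likelihood: each posterior αⱼ = prior αⱼ + observed count nⱼ.
Posterior concentration: (44.3, 81.3, 39.6), total = 165.2.
Var[θ_j] = α_j(Σα−α_j)/((Σα)²(Σα+1)) = 39.6·125.6/(165.2²·166.2) = 0.001097.

0.001097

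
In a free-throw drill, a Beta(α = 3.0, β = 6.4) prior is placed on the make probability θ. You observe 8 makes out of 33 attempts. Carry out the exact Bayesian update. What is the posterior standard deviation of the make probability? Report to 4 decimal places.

0.0665

The Beta prior is conjugate to a Binomial/Bernoulli likelihood; the update adds successes to α and failures to β.
Posterior: Beta(α+k, β+n−k) = Beta(3.0+8, 6.4+25) = Beta(11.0, 31.4).
Var = αβ/((α+β)²(α+β+1)) = 11.0·31.4/(42.4²·43.4) = 0.00442691; SD = √0.00442691 = 0.0665.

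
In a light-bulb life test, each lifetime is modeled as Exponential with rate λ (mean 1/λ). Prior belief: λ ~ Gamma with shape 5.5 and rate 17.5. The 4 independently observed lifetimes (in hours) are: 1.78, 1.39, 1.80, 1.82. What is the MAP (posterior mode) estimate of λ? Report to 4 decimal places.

With a Gamma(shape α, rate β) prior on the exponential rate λ, the posterior after n observations with total T = Σxᵢ is Gamma(α+n, β+T).
Sum of observations T = 6.79 hours; n = 4.
Posterior: Gamma(5.5+4, 17.5+6.79) = Gamma(9.5, 24.29).
Mode = (α−1)/β = 0.3499.

0.3499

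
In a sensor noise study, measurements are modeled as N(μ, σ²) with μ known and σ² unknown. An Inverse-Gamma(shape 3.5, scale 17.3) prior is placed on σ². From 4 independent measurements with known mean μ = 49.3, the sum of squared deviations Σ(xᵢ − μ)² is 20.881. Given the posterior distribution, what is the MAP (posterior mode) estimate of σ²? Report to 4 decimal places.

With known mean μ and an Inverse-Gamma(α, β) prior on σ², the Normal likelihood is conjugate: posterior is Inv-Gamma(α + n/2, β + Σ(xᵢ−μ)²/2).
Posterior: Inv-Gamma(3.5 + 4/2, 17.3 + 20.881/2) = Inv-Gamma(5.50, 27.7405).
Mode = β/(α+1) = 27.7405/6.50 = 4.2678.

4.2678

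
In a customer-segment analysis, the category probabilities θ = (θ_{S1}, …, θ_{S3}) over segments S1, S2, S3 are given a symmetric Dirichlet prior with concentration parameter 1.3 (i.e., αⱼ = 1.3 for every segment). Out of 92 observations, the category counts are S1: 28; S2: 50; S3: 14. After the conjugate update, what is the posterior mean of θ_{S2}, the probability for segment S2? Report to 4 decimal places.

0.5349

The Dirichlet prior is conjugate to the Multinomial likelihood: each posterior αⱼ = prior αⱼ + observed count nⱼ.
Posterior concentration: (29.3, 51.3, 15.3), total = 95.9.
E[θ_{S2}|data] = α_{S2}/Σα = 51.3/95.9 = 0.5349.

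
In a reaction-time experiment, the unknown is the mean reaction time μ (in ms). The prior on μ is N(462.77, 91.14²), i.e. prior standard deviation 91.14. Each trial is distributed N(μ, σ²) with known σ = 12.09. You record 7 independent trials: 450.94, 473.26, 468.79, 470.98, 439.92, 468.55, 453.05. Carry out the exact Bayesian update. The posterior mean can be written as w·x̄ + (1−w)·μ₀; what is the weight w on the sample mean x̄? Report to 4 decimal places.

0.9975

For Normal data with known variance σ², a Normal(μ₀, σ₀²) prior on μ is conjugate. Posterior precision = 1/σ₀² + n/σ²; posterior mean is the precision-weighted average of μ₀ and x̄.
σ₀² = 91.14² = 8306.4996, σ² = 12.09² = 146.1681. Prior precision 1/σ₀² = 1/8306.4996; data precision n/σ² = 7/146.1681.
w = (n/σ²)/(1/σ₀² + n/σ²) = n·σ₀²/(σ² + n·σ₀²) = 7·8306.4996/(146.1681 + 7·8306.4996) = 58145.4972/58291.6653 = 0.9975.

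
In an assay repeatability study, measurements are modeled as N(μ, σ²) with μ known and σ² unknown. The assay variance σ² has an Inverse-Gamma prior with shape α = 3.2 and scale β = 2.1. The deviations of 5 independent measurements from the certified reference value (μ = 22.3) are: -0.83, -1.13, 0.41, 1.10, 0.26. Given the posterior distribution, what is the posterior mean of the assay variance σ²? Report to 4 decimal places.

0.8097

With known mean μ and an Inverse-Gamma(α, β) prior on σ², the Normal likelihood is conjugate: posterior is Inv-Gamma(α + n/2, β + Σ(xᵢ−μ)²/2).
Σ(xᵢ−μ)² = (-0.83)² + (-1.13)² + (0.41)² + (1.10)² + (0.26)² = 3.4115.
Posterior: Inv-Gamma(3.2 + 5/2, 2.1 + 3.4115/2) = Inv-Gamma(5.70, 3.80575).
E[σ²|data] = β/(α−1) = 3.80575/4.70 = 0.8097.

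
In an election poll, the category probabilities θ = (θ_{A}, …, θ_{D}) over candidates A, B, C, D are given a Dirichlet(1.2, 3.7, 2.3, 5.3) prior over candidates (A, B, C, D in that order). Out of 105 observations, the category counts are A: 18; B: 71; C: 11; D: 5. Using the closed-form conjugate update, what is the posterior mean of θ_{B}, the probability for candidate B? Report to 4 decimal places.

0.6357

The Dirichlet prior is conjugate to the Multinomial likelihood: each posterior αⱼ = prior αⱼ + observed count nⱼ.
Posterior concentration: (19.2, 74.7, 13.3, 10.3), total = 117.5.
E[θ_{B}|data] = α_{B}/Σα = 74.7/117.5 = 0.6357.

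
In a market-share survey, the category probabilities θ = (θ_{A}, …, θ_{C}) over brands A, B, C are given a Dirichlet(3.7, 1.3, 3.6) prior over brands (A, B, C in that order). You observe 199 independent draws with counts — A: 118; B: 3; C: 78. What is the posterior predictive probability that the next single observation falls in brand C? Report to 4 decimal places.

0.3931

The Dirichlet prior is conjugate to the Multinomial likelihood: each posterior αⱼ = prior αⱼ + observed count nⱼ.
Posterior concentration: (121.7, 4.3, 81.6), total = 207.6.
P(next = C | data) = α_{C}/Σα = 0.3931.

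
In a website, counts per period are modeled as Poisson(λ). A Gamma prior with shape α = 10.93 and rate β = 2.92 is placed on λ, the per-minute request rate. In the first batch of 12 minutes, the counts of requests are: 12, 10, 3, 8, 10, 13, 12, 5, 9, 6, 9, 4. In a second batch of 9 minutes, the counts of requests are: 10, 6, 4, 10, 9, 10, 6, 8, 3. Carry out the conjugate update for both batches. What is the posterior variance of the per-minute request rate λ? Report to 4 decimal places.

0.3110

With a Gamma(shape α, rate β) prior, the Poisson likelihood is conjugate: the posterior is Gamma(α + ΣXᵢ, β + n).
Batch 1: sum of counts S = 101 over n = 12 minutes.
After batch 1: Gamma(α+S, β+n) = Gamma(10.93+101, 2.92+12) = Gamma(111.93, 14.92).
Batch 2: sum of counts S = 66 over n = 9 minutes.
After batch 2: Gamma(α+S, β+n) = Gamma(111.93+66, 14.92+9) = Gamma(177.93, 23.92).
Var = α/β² = 177.93/23.92² = 0.3110.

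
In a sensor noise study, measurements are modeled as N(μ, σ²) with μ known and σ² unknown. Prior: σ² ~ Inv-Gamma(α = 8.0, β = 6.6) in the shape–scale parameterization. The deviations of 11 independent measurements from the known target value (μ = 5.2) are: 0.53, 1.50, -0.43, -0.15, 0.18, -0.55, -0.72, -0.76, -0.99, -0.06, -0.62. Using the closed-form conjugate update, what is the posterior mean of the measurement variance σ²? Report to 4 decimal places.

0.7495

With known mean μ and an Inverse-Gamma(α, β) prior on σ², the Normal likelihood is conjugate: posterior is Inv-Gamma(α + n/2, β + Σ(xᵢ−μ)²/2).
Σ(xᵢ−μ)² = (0.53)² + (1.50)² + (-0.43)² + (-0.15)² + (0.18)² + (-0.55)² + (-0.72)² + (-0.76)² + (-0.99)² + (-0.06)² + (-0.62)² = 5.5373.
Posterior: Inv-Gamma(8.0 + 11/2, 6.6 + 5.5373/2) = Inv-Gamma(13.50, 9.36865).
E[σ²|data] = β/(α−1) = 9.36865/12.50 = 0.7495.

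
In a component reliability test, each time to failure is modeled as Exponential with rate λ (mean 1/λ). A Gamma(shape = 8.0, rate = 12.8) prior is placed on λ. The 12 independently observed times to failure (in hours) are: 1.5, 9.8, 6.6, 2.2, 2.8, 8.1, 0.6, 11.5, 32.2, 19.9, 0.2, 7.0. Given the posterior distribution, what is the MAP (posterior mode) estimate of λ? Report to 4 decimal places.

0.1649

With a Gamma(shape α, rate β) prior on the exponential rate λ, the posterior after n observations with total T = Σxᵢ is Gamma(α+n, β+T).
Sum of observations T = 102.4 hours; n = 12.
Posterior: Gamma(8.0+12, 12.8+102.4) = Gamma(20.0, 115.2).
Mode = (α−1)/β = 0.1649.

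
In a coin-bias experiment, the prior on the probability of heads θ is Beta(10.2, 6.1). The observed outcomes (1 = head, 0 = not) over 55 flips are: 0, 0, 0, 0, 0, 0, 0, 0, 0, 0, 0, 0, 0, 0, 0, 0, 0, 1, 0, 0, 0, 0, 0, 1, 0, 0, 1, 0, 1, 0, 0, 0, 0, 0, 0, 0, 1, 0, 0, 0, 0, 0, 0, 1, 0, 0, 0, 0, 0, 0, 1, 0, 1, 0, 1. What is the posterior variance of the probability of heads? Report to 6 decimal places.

The Beta prior is conjugate to a Binomial/Bernoulli likelihood; the update adds successes to α and failures to β.
Posterior: Beta(α+k, β+n−k) = Beta(10.2+9, 6.1+46) = Beta(19.2, 52.1).
Var = αβ/((α+β)²(α+β+1)) = 19.2·52.1/(71.3²·72.3) = 0.002722.

0.002722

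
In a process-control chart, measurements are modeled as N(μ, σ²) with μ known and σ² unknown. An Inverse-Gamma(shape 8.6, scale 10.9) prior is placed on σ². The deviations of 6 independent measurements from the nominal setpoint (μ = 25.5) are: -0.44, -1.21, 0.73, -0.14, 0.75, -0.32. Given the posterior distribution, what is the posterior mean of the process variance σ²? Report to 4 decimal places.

With known mean μ and an Inverse-Gamma(α, β) prior on σ², the Normal likelihood is conjugate: posterior is Inv-Gamma(α + n/2, β + Σ(xᵢ−μ)²/2).
Σ(xᵢ−μ)² = (-0.44)² + (-1.21)² + (0.73)² + (-0.14)² + (0.75)² + (-0.32)² = 2.8751.
Posterior: Inv-Gamma(8.6 + 6/2, 10.9 + 2.8751/2) = Inv-Gamma(11.60, 12.33755).
E[σ²|data] = β/(α−1) = 12.33755/10.60 = 1.1639.

1.1639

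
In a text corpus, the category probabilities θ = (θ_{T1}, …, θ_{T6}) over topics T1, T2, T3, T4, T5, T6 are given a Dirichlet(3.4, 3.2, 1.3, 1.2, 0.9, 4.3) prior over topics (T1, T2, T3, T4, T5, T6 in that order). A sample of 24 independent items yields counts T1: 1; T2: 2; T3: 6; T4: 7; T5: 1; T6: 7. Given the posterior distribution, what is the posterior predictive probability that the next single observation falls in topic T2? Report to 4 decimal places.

The Dirichlet prior is conjugate to the Multinomial likelihood: each posterior αⱼ = prior αⱼ + observed count nⱼ.
Posterior concentration: (4.4, 5.2, 7.3, 8.2, 1.9, 11.3), total = 38.3.
P(next = T2 | data) = α_{T2}/Σα = 0.1358.

0.1358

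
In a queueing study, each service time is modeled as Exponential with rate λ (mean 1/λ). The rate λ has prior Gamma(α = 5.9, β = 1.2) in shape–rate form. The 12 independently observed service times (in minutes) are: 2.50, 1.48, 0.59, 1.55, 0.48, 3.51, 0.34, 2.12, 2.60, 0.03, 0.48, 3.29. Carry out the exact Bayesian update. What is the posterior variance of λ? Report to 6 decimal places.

0.043999

With a Gamma(shape α, rate β) prior on the exponential rate λ, the posterior after n observations with total T = Σxᵢ is Gamma(α+n, β+T).
Sum of observations T = 18.97 minutes; n = 12.
Posterior: Gamma(5.9+12, 1.2+18.97) = Gamma(17.9, 20.17).
Var = α/β² = 0.043999.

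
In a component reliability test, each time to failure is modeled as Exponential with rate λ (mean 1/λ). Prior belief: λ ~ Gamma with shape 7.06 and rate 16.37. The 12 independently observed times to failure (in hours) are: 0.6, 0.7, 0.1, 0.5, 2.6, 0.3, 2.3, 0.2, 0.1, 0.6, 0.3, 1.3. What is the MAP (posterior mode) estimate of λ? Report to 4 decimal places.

0.6954

With a Gamma(shape α, rate β) prior on the exponential rate λ, the posterior after n observations with total T = Σxᵢ is Gamma(α+n, β+T).
Sum of observations T = 9.6 hours; n = 12.
Posterior: Gamma(7.06+12, 16.37+9.6) = Gamma(19.06, 25.97).
Mode = (α−1)/β = 0.6954.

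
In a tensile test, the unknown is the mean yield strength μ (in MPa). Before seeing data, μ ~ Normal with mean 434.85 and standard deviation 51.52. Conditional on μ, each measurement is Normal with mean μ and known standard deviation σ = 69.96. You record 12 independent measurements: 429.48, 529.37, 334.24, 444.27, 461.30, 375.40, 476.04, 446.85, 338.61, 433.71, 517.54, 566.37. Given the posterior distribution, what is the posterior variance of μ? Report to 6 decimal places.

353.540967

For Normal data with known variance σ², a Normal(μ₀, σ₀²) prior on μ is conjugate. Posterior precision = 1/σ₀² + n/σ²; posterior mean is the precision-weighted average of μ₀ and x̄.
σ₀² = 51.52² = 2654.3104, σ² = 69.96² = 4894.4016; σ² + n·σ₀² = 4894.4016 + 12·2654.3104 = 36746.1264.
Posterior precision = 1/σ₀² + n/σ² = 1/2654.3104 + 12/4894.4016 = (σ² + n·σ₀²)/(σ₀²σ²) = 36746.1264/(2654.3104·4894.4016); posterior variance σₙ² = σ₀²σ²/(σ² + n·σ₀²) = 2654.3104·4894.4016/36746.1264 = 353.540967.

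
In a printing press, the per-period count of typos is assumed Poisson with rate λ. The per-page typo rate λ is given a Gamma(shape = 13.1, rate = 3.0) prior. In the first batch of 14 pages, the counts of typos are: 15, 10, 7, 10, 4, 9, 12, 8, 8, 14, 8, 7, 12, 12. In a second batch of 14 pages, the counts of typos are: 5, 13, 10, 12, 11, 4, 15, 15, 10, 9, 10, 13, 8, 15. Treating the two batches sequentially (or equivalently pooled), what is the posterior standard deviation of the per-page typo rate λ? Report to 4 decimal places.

0.5579

With a Gamma(shape α, rate β) prior, the Poisson likelihood is conjugate: the posterior is Gamma(α + ΣXᵢ, β + n).
Batch 1: sum of counts S = 136 over n = 14 pages.
After batch 1: Gamma(α+S, β+n) = Gamma(13.1+136, 3.0+14) = Gamma(149.1, 17.0).
Batch 2: sum of counts S = 150 over n = 14 pages.
After batch 2: Gamma(α+S, β+n) = Gamma(149.1+150, 17.0+14) = Gamma(299.1, 31.0).
SD = √α/β = √299.1/31.0 = 0.5579.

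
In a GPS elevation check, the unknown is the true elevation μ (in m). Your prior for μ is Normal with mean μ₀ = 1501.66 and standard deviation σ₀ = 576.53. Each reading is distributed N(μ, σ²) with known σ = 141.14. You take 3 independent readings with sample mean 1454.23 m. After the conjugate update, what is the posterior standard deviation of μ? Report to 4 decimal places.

80.6853

For Normal data with known variance σ², a Normal(μ₀, σ₀²) prior on μ is conjugate. Posterior precision = 1/σ₀² + n/σ²; posterior mean is the precision-weighted average of μ₀ and x̄.
σ₀² = 576.53² = 332386.8409, σ² = 141.14² = 19920.4996; σ² + n·σ₀² = 19920.4996 + 3·332386.8409 = 1017081.0223.
Posterior precision = 1/σ₀² + n/σ² = 1/332386.8409 + 3/19920.4996 = (σ² + n·σ₀²)/(σ₀²σ²) = 1017081.0223/(332386.8409·19920.4996); posterior variance σₙ² = σ₀²σ²/(σ² + n·σ₀²) = 332386.8409·19920.4996/1017081.0223 = 6510.112553.
Posterior SD = √σₙ² = √(332386.8409·19920.4996/1017081.0223) = 80.6853.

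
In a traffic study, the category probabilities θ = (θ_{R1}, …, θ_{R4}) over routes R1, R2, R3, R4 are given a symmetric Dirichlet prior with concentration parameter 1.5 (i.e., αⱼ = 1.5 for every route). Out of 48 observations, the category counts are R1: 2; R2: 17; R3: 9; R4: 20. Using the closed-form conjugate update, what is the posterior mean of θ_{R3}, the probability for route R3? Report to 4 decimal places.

0.1944

The Dirichlet prior is conjugate to the Multinomial likelihood: each posterior αⱼ = prior αⱼ + observed count nⱼ.
Posterior concentration: (3.5, 18.5, 10.5, 21.5), total = 54.0.
E[θ_{R3}|data] = α_{R3}/Σα = 10.5/54.0 = 0.1944.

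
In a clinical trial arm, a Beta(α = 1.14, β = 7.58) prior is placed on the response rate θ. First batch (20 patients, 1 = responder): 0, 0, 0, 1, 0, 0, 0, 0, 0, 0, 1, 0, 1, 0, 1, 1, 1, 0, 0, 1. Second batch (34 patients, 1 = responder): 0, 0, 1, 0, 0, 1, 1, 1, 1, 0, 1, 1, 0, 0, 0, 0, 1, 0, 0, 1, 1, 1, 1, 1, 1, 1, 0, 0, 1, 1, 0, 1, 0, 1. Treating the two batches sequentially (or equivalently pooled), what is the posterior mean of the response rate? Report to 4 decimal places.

The Beta prior is conjugate to a Binomial/Bernoulli likelihood; the update adds successes to α and failures to β.
After batch 1: Beta(1.14+7, 7.58+13) = Beta(8.14, 20.58).
After batch 2: Beta(8.14+19, 20.58+15) = Beta(27.14, 35.58).
Posterior mean = α/(α+β) = 27.14/62.72 = 0.4327.

0.4327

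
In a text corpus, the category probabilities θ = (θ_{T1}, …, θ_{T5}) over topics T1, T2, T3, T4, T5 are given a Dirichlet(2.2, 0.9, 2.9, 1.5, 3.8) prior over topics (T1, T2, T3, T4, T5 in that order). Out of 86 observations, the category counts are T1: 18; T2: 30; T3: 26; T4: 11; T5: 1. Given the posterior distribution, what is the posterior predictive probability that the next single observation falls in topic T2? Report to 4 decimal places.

The Dirichlet prior is conjugate to the Multinomial likelihood: each posterior αⱼ = prior αⱼ + observed count nⱼ.
Posterior concentration: (20.2, 30.9, 28.9, 12.5, 4.8), total = 97.3.
P(next = T2 | data) = α_{T2}/Σα = 0.3176.

0.3176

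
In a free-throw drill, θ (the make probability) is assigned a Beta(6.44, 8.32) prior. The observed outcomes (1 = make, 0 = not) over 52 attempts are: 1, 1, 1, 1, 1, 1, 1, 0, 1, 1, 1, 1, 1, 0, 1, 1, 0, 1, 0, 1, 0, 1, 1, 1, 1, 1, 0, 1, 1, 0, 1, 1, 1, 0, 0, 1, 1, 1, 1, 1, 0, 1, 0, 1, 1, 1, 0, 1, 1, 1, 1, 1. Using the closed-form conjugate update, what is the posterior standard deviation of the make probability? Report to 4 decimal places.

The Beta prior is conjugate to a Binomial/Bernoulli likelihood; the update adds successes to α and failures to β.
Posterior: Beta(α+k, β+n−k) = Beta(6.44+40, 8.32+12) = Beta(46.44, 20.32).
Var = αβ/((α+β)²(α+β+1)) = 46.44·20.32/(66.76²·67.76) = 0.00312471; SD = √0.00312471 = 0.0559.

0.0559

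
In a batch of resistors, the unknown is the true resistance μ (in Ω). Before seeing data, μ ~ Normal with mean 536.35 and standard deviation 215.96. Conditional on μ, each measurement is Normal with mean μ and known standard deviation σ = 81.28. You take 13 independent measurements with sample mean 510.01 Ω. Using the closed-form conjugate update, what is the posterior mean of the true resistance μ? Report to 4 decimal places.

For Normal data with known variance σ², a Normal(μ₀, σ₀²) prior on μ is conjugate. Posterior precision = 1/σ₀² + n/σ²; posterior mean is the precision-weighted average of μ₀ and x̄.
n·x̄ = 13·510.01 = 6630.13.
σ₀² = 215.96² = 46638.7216, σ² = 81.28² = 6606.4384; σ² + n·σ₀² = 6606.4384 + 13·46638.7216 = 612909.8192.
Posterior mean = (μ₀/σ₀² + n·x̄/σ²)/(1/σ₀² + n/σ²) = (σ²·μ₀ + σ₀²·n·x̄)/(σ² + n·σ₀²) = (6606.4384·536.35 + 46638.7216·6630.13)/612909.8192 = 312764150.477648/612909.8192 = 510.2939.

510.2939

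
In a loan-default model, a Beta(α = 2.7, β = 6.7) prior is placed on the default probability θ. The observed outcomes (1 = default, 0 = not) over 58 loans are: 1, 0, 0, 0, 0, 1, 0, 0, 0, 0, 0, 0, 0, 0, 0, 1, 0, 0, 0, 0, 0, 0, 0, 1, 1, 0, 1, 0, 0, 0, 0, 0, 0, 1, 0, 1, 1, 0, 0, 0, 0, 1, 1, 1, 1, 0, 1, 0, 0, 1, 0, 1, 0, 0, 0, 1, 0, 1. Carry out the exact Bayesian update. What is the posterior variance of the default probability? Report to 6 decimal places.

The Beta prior is conjugate to a Binomial/Bernoulli likelihood; the update adds successes to α and failures to β.
Posterior: Beta(α+k, β+n−k) = Beta(2.7+18, 6.7+40) = Beta(20.7, 46.7).
Var = αβ/((α+β)²(α+β+1)) = 20.7·46.7/(67.4²·68.4) = 0.003111.

0.003111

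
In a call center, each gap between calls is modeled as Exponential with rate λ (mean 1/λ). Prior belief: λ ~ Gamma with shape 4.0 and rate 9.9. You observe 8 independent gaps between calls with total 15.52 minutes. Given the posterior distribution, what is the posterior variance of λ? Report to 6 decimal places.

0.018571

With a Gamma(shape α, rate β) prior on the exponential rate λ, the posterior after n observations with total T = Σxᵢ is Gamma(α+n, β+T).
Posterior: Gamma(4.0+8, 9.9+15.52) = Gamma(12.0, 25.42).
Var = α/β² = 0.018571.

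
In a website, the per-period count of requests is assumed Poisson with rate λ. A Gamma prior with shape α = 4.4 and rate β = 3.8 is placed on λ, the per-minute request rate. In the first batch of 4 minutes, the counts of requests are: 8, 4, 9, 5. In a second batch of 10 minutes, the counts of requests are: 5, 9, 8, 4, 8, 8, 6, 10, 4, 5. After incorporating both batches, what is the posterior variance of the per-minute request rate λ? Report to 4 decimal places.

0.3074

With a Gamma(shape α, rate β) prior, the Poisson likelihood is conjugate: the posterior is Gamma(α + ΣXᵢ, β + n).
Batch 1: sum of counts S = 26 over n = 4 minutes.
After batch 1: Gamma(α+S, β+n) = Gamma(4.4+26, 3.8+4) = Gamma(30.4, 7.8).
Batch 2: sum of counts S = 67 over n = 10 minutes.
After batch 2: Gamma(α+S, β+n) = Gamma(30.4+67, 7.8+10) = Gamma(97.4, 17.8).
Var = α/β² = 97.4/17.8² = 0.3074.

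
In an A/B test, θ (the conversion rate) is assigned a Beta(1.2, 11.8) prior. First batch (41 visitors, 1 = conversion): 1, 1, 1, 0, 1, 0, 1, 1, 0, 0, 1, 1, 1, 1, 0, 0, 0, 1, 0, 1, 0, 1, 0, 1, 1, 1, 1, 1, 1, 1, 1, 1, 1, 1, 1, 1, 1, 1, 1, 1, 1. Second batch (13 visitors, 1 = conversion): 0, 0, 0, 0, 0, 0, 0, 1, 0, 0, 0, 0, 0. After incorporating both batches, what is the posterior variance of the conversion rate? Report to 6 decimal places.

The Beta prior is conjugate to a Binomial/Bernoulli likelihood; the update adds successes to α and failures to β.
After batch 1: Beta(1.2+31, 11.8+10) = Beta(32.2, 21.8).
After batch 2: Beta(32.2+1, 21.8+12) = Beta(33.2, 33.8).
Var = αβ/((α+β)²(α+β+1)) = 33.2·33.8/(67.0²·68.0) = 0.003676.

0.003676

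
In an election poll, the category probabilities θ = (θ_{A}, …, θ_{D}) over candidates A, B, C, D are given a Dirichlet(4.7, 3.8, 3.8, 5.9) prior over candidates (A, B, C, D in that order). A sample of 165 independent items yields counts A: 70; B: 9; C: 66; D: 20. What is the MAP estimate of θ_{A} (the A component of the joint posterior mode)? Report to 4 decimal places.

The Dirichlet prior is conjugate to the Multinomial likelihood: each posterior αⱼ = prior αⱼ + observed count nⱼ.
Posterior concentration: (74.7, 12.8, 69.8, 25.9), total = 183.2.
Joint mode component: (α_{A}−1)/(Σα−K) = 73.7/179.2 = 0.4113.

0.4113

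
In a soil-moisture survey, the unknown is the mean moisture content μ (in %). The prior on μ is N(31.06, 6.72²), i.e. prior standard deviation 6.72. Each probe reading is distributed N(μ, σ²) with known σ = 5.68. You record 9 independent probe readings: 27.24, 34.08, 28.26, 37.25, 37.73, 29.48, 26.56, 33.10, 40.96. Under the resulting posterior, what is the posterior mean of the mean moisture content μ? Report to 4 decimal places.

32.6164

For Normal data with known variance σ², a Normal(μ₀, σ₀²) prior on μ is conjugate. Posterior precision = 1/σ₀² + n/σ²; posterior mean is the precision-weighted average of μ₀ and x̄.
Σxᵢ = 27.24 + 34.08 + 28.26 + 37.25 + 37.73 + 29.48 + 26.56 + 33.10 + 40.96 = 294.66, so n·x̄ = 294.66.
σ₀² = 6.72² = 45.1584, σ² = 5.68² = 32.2624; σ² + n·σ₀² = 32.2624 + 9·45.1584 = 438.688.
Posterior mean = (μ₀/σ₀² + n·x̄/σ²)/(1/σ₀² + n/σ²) = (σ²·μ₀ + σ₀²·n·x̄)/(σ² + n·σ₀²) = (32.2624·31.06 + 45.1584·294.66)/438.688 = 14308.444288/438.688 = 32.6164.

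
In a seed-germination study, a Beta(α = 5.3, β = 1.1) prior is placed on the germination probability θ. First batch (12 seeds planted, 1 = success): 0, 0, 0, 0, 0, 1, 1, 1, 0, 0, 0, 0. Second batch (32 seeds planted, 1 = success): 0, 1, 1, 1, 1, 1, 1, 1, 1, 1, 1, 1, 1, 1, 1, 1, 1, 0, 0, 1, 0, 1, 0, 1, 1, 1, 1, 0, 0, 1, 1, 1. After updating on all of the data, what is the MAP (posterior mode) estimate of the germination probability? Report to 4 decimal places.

The Beta prior is conjugate to a Binomial/Bernoulli likelihood; the update adds successes to α and failures to β.
After batch 1: Beta(5.3+3, 1.1+9) = Beta(8.3, 10.1).
After batch 2: Beta(8.3+25, 10.1+7) = Beta(33.3, 17.1).
Mode of Beta(a,b) for a,b>1 is (a−1)/(a+b−2) = 32.3/48.4 = 0.6674.

0.6674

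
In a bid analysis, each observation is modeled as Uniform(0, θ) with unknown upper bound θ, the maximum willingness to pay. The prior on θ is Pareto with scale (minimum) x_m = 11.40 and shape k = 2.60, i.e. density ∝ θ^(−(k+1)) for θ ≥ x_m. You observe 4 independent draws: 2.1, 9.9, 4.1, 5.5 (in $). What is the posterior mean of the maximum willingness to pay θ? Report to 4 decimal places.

13.4357

A Pareto(scale x_m, shape k) prior on the upper bound θ of Uniform(0, θ) is conjugate: posterior is Pareto(max(x_m, max xᵢ), k + n).
Sample maximum = 9.9; prior scale x_m = 11.40 → posterior scale = max = 11.40.
Posterior shape = 2.60 + 4 = 6.60.
E[θ|data] = k·x_m/(k−1) = 6.60·11.40/5.60 = 13.4357.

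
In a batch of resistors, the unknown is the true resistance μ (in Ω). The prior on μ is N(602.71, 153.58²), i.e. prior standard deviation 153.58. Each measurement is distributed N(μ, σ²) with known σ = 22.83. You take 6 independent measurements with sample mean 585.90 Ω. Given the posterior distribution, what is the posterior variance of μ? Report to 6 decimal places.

For Normal data with known variance σ², a Normal(μ₀, σ₀²) prior on μ is conjugate. Posterior precision = 1/σ₀² + n/σ²; posterior mean is the precision-weighted average of μ₀ and x̄.
σ₀² = 153.58² = 23586.8164, σ² = 22.83² = 521.2089; σ² + n·σ₀² = 521.2089 + 6·23586.8164 = 142042.1073.
Posterior precision = 1/σ₀² + n/σ² = 1/23586.8164 + 6/521.2089 = (σ² + n·σ₀²)/(σ₀²σ²) = 142042.1073/(23586.8164·521.2089); posterior variance σₙ² = σ₀²σ²/(σ² + n·σ₀²) = 23586.8164·521.2089/142042.1073 = 86.549396.

86.549396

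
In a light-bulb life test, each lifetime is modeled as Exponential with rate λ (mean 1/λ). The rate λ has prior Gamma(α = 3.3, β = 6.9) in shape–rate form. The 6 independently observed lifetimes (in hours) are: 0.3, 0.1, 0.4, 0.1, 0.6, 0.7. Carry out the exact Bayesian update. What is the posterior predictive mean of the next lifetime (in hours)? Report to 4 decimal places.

With a Gamma(shape α, rate β) prior on the exponential rate λ, the posterior after n observations with total T = Σxᵢ is Gamma(α+n, β+T).
Sum of observations T = 2.2 hours; n = 6.
Posterior: Gamma(3.3+6, 6.9+2.2) = Gamma(9.3, 9.1).
The predictive distribution for the next observation is Lomax; its mean is β/(α−1) = 9.1/8.3 = 1.0964.

1.0964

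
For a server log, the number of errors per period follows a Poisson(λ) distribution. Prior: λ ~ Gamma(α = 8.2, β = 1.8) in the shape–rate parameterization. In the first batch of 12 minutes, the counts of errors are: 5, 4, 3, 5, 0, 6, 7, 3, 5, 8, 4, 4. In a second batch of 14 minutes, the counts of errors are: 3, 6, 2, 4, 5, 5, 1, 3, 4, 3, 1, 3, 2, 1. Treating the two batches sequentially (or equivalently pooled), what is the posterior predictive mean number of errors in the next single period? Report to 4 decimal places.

With a Gamma(shape α, rate β) prior, the Poisson likelihood is conjugate: the posterior is Gamma(α + ΣXᵢ, β + n).
Batch 1: sum of counts S = 54 over n = 12 minutes.
After batch 1: Gamma(α+S, β+n) = Gamma(8.2+54, 1.8+12) = Gamma(62.2, 13.8).
Batch 2: sum of counts S = 43 over n = 14 minutes.
After batch 2: Gamma(α+S, β+n) = Gamma(62.2+43, 13.8+14) = Gamma(105.2, 27.8).
The predictive distribution for one future period is NegBinom with mean α/β = 3.7842.

3.7842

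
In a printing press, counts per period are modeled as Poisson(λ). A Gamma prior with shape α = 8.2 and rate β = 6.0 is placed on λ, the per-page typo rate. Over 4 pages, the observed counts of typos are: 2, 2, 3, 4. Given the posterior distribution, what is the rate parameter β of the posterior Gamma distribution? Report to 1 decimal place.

10.0

With a Gamma(shape α, rate β) prior, the Poisson likelihood is conjugate: the posterior is Gamma(α + ΣXᵢ, β + n).
Sum of counts S = 11 over n = 4 pages.
Posterior: Gamma(α+S, β+n) = Gamma(8.2+11, 6.0+4) = Gamma(19.2, 10.0).
Posterior β = 10.0.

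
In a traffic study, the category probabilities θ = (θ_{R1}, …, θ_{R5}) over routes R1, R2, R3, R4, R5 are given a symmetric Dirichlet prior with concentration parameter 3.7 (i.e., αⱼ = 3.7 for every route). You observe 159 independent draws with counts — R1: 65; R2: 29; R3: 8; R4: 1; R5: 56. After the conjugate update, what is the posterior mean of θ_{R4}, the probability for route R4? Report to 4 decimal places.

The Dirichlet prior is conjugate to the Multinomial likelihood: each posterior αⱼ = prior αⱼ + observed count nⱼ.
Posterior concentration: (68.7, 32.7, 11.7, 4.7, 59.7), total = 177.5.
E[θ_{R4}|data] = α_{R4}/Σα = 4.7/177.5 = 0.0265.

0.0265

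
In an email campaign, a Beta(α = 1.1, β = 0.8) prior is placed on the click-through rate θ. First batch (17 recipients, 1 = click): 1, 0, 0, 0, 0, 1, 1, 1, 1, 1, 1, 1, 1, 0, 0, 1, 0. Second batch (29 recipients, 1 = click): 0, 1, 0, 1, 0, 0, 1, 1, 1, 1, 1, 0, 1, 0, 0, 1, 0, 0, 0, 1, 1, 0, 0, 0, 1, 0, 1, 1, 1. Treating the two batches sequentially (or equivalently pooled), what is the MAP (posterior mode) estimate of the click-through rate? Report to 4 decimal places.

The Beta prior is conjugate to a Binomial/Bernoulli likelihood; the update adds successes to α and failures to β.
After batch 1: Beta(1.1+10, 0.8+7) = Beta(11.1, 7.8).
After batch 2: Beta(11.1+15, 7.8+14) = Beta(26.1, 21.8).
Mode of Beta(a,b) for a,b>1 is (a−1)/(a+b−2) = 25.1/45.9 = 0.5468.

0.5468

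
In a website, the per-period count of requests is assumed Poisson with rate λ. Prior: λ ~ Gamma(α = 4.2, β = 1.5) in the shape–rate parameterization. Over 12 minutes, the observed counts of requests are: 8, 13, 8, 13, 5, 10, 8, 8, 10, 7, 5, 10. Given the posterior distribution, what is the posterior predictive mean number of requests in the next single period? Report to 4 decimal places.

With a Gamma(shape α, rate β) prior, the Poisson likelihood is conjugate: the posterior is Gamma(α + ΣXᵢ, β + n).
Sum of counts S = 105 over n = 12 minutes.
Posterior: Gamma(α+S, β+n) = Gamma(4.2+105, 1.5+12) = Gamma(109.2, 13.5).
The predictive distribution for one future period is NegBinom with mean α/β = 8.0889.

8.0889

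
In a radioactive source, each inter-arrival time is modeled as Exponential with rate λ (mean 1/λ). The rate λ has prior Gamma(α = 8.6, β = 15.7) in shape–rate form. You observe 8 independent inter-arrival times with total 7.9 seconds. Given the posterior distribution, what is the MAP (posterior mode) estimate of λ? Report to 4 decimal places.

With a Gamma(shape α, rate β) prior on the exponential rate λ, the posterior after n observations with total T = Σxᵢ is Gamma(α+n, β+T).
Posterior: Gamma(8.6+8, 15.7+7.9) = Gamma(16.6, 23.6).
Mode = (α−1)/β = 0.6610.

0.6610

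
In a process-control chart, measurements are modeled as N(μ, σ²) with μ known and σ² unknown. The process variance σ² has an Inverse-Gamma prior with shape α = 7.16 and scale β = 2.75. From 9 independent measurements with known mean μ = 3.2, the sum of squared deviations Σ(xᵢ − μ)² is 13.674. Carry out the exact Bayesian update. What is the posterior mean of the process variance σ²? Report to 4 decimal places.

0.8993

With known mean μ and an Inverse-Gamma(α, β) prior on σ², the Normal likelihood is conjugate: posterior is Inv-Gamma(α + n/2, β + Σ(xᵢ−μ)²/2).
Posterior: Inv-Gamma(7.16 + 9/2, 2.75 + 13.674/2) = Inv-Gamma(11.66, 9.5870).
E[σ²|data] = β/(α−1) = 9.5870/10.66 = 0.8993.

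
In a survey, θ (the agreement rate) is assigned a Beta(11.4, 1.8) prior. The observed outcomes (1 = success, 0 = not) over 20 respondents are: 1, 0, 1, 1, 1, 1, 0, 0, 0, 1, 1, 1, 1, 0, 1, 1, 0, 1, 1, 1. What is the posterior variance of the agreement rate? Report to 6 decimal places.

The Beta prior is conjugate to a Binomial/Bernoulli likelihood; the update adds successes to α and failures to β.
Posterior: Beta(α+k, β+n−k) = Beta(11.4+14, 1.8+6) = Beta(25.4, 7.8).
Var = αβ/((α+β)²(α+β+1)) = 25.4·7.8/(33.2²·34.2) = 0.005256.

0.005256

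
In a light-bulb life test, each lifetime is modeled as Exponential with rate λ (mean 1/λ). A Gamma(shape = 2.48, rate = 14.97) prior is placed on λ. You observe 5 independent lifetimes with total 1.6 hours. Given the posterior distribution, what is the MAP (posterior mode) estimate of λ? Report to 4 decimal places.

With a Gamma(shape α, rate β) prior on the exponential rate λ, the posterior after n observations with total T = Σxᵢ is Gamma(α+n, β+T).
Posterior: Gamma(2.48+5, 14.97+1.6) = Gamma(7.48, 16.57).
Mode = (α−1)/β = 0.3911.

0.3911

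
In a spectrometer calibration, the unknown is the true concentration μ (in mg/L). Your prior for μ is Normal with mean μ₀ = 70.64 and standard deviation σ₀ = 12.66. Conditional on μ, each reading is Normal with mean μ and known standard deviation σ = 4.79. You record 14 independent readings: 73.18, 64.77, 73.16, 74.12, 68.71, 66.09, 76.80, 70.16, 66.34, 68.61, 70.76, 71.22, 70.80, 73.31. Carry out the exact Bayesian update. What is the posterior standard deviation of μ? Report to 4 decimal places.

For Normal data with known variance σ², a Normal(μ₀, σ₀²) prior on μ is conjugate. Posterior precision = 1/σ₀² + n/σ²; posterior mean is the precision-weighted average of μ₀ and x̄.
σ₀² = 12.66² = 160.2756, σ² = 4.79² = 22.9441; σ² + n·σ₀² = 22.9441 + 14·160.2756 = 2266.8025.
Posterior precision = 1/σ₀² + n/σ² = 1/160.2756 + 14/22.9441 = (σ² + n·σ₀²)/(σ₀²σ²) = 2266.8025/(160.2756·22.9441); posterior variance σₙ² = σ₀²σ²/(σ² + n·σ₀²) = 160.2756·22.9441/2266.8025 = 1.622276.
Posterior SD = √σₙ² = √(160.2756·22.9441/2266.8025) = 1.2737.

1.2737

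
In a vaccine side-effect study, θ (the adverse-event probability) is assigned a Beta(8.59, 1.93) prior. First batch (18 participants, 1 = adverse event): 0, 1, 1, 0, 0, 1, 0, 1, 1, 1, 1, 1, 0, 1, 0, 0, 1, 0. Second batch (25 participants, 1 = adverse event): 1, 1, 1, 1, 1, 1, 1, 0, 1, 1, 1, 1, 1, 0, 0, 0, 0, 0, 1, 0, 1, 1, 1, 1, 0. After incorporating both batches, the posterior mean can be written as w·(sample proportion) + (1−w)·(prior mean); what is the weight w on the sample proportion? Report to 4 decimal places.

The Beta prior is conjugate to a Binomial/Bernoulli likelihood; the update adds successes to α and failures to β.
Total number of participants: n = 18 + 25 = 43.
Posterior mean = (α₀+k)/(α₀+β₀+n) = [n/(α₀+β₀+n)]·(k/n) + [(α₀+β₀)/(α₀+β₀+n)]·α₀/(α₀+β₀), so only n and the prior enter the weight.
The weight on the data is w = n/(α₀+β₀+n) = 43/(8.59+1.93+43) = 43/53.52 = 0.8034.

0.8034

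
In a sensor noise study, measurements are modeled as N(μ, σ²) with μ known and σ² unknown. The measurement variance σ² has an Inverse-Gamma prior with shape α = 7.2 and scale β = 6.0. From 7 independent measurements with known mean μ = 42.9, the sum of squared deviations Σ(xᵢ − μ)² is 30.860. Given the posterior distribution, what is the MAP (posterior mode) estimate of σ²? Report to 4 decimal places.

1.8316

With known mean μ and an Inverse-Gamma(α, β) prior on σ², the Normal likelihood is conjugate: posterior is Inv-Gamma(α + n/2, β + Σ(xᵢ−μ)²/2).
Posterior: Inv-Gamma(7.2 + 7/2, 6.0 + 30.860/2) = Inv-Gamma(10.70, 21.4300).
Mode = β/(α+1) = 21.4300/11.70 = 1.8316.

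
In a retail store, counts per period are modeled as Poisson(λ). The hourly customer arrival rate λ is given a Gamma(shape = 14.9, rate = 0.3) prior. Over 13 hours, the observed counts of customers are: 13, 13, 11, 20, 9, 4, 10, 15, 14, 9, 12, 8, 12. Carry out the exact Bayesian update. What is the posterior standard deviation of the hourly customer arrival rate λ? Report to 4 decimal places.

With a Gamma(shape α, rate β) prior, the Poisson likelihood is conjugate: the posterior is Gamma(α + ΣXᵢ, β + n).
Sum of counts S = 150 over n = 13 hours.
Posterior: Gamma(α+S, β+n) = Gamma(14.9+150, 0.3+13) = Gamma(164.9, 13.3).
SD = √α/β = √164.9/13.3 = 0.9655.

0.9655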